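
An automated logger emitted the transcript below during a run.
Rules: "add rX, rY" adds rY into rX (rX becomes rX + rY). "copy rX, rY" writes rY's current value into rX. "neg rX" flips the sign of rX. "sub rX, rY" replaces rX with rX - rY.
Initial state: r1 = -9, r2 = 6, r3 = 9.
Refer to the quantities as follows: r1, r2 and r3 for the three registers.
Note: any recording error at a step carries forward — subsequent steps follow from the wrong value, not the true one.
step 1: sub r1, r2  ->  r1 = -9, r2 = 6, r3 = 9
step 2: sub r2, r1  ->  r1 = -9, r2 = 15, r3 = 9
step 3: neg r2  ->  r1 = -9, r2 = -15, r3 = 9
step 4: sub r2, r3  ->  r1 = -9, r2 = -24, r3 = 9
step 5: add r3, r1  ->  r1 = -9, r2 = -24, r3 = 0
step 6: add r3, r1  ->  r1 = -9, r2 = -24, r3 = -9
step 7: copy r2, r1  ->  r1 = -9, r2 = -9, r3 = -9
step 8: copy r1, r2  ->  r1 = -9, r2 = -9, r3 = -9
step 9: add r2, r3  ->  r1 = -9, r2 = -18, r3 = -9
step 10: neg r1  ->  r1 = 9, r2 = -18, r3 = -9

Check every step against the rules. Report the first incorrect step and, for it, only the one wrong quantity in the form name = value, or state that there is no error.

step 1, r1 = -15

Recomputing the run from the initial state:
step 1: r1 = -15, r2 = 6, r3 = 9
step 2: r1 = -15, r2 = 21, r3 = 9
step 3: r1 = -15, r2 = -21, r3 = 9
step 4: r1 = -15, r2 = -30, r3 = 9
step 5: r1 = -15, r2 = -30, r3 = -6
step 6: r1 = -15, r2 = -30, r3 = -21
step 7: r1 = -15, r2 = -15, r3 = -21
step 8: r1 = -15, r2 = -15, r3 = -21
step 9: r1 = -15, r2 = -36, r3 = -21
step 10: r1 = 15, r2 = -36, r3 = -21
The first disagreement with the transcript is at step 1, where the value should be r1 = -15.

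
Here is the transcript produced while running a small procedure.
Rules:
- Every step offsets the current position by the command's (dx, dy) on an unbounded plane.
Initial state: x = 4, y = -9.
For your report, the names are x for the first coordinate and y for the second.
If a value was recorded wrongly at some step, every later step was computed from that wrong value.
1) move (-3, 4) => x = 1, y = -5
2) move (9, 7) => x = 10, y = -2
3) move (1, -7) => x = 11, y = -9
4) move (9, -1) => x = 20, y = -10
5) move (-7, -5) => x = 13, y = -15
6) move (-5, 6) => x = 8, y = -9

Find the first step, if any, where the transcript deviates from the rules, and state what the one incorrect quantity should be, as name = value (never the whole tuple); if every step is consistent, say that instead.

step 2, y = 2

Recomputing the run from the initial state:
step 1: x = 1, y = -5
step 2: x = 10, y = 2
step 3: x = 11, y = -5
step 4: x = 20, y = -6
step 5: x = 13, y = -11
step 6: x = 8, y = -5
The first disagreement with the transcript is at step 2, where the value should be y = 2.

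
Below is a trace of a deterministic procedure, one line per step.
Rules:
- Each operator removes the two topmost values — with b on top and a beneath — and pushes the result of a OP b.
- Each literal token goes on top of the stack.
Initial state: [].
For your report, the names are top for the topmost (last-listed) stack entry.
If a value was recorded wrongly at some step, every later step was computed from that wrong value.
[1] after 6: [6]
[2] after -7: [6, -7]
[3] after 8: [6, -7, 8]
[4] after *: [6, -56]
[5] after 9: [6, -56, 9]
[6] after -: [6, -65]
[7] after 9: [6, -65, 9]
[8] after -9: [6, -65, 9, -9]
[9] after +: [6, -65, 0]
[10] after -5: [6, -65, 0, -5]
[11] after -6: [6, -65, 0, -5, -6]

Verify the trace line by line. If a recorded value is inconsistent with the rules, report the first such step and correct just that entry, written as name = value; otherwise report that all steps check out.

step 1: push 6: top = 6 -> no discrepancy
step 2: push -7: top = -7 -> checks out
step 3: push 8: top = 8 -> in agreement
step 4: -7 * 8 = -56 -> confirmed correct
step 5: push 9: top = 9 -> same as recorded
step 6: -56 - 9 = -65 -> consistent with the trace
step 7: push 9: top = 9 -> checks out
step 8: push -9: top = -9 -> same as recorded
step 9: 9 + -9 = 0 -> agrees with the trace
step 10: push -5: top = -5 -> confirmed correct
step 11: push -6: top = -6 -> agrees with the trace
Every step is consistent.

no error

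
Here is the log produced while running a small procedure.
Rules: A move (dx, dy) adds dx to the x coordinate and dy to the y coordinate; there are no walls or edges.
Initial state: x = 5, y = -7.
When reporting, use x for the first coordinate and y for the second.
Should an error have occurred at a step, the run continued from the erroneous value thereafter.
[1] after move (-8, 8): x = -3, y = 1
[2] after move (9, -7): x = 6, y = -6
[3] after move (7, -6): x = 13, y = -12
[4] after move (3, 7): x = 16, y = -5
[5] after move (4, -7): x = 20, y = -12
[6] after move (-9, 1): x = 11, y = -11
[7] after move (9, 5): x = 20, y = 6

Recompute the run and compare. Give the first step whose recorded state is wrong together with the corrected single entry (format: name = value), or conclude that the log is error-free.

step 7, y = -6

Step 1: x = 5 + (-8) = -3, y = -7 + (8) = 1 — exactly as logged.
Step 2: x = -3 + (9) = 6, y = 1 + (-7) = -6 — confirmed correct.
Step 3: x = 6 + (7) = 13, y = -6 + (-6) = -12 — matches.
Step 4: x = 13 + (3) = 16, y = -12 + (7) = -5 — in agreement.
Step 5: x = 16 + (4) = 20, y = -5 + (-7) = -12 — checks out.
Step 6: x = 20 + (-9) = 11, y = -12 + (1) = -11 — confirmed correct.
Step 7: x = 11 + (9) = 20, y = -11 + (5) = -6 — the recorded entry deviates here.
So the first discrepancy is step 7, where the right value is y = -6.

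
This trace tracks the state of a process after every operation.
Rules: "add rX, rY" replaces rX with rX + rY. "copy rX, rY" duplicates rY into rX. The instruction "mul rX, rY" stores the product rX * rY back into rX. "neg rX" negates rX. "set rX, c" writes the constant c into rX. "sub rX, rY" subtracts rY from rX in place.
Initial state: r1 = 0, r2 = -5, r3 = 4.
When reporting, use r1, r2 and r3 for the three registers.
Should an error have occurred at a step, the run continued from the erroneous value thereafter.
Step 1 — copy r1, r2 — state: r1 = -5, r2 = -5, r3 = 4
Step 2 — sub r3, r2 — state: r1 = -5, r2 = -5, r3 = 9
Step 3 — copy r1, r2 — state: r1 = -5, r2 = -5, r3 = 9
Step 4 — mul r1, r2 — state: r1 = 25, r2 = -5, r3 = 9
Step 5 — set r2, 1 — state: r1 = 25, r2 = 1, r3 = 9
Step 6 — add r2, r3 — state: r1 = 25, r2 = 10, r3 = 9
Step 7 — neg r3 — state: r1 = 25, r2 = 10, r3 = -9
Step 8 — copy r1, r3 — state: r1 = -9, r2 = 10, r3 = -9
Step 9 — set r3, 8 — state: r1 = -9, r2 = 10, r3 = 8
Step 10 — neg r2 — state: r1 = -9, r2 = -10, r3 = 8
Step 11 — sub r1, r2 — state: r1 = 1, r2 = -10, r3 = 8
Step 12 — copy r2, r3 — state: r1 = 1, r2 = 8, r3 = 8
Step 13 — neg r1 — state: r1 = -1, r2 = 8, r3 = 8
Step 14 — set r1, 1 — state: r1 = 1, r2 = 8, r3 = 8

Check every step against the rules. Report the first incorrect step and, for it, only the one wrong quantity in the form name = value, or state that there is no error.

1. r1 = -5 (verified)
2. r3 = 4 - -5 = 9 (matches)
3. r1 = -5 (verified)
4. r1 = -5 * -5 = 25 (confirmed correct)
5. r2 = 1 (verified)
6. r2 = 1 + 9 = 10 (same as recorded)
7. r3 = -(9) = -9 (verified)
8. r1 = -9 (matches)
9. r3 = 8 (exactly as logged)
10. r2 = -(10) = -10 (confirmed correct)
11. r1 = -9 - -10 = 1 (same as recorded)
12. r2 = 8 (checks out)
13. r1 = -(1) = -1 (confirmed correct)
14. r1 = 1 (confirmed correct)
Every step is consistent.

no error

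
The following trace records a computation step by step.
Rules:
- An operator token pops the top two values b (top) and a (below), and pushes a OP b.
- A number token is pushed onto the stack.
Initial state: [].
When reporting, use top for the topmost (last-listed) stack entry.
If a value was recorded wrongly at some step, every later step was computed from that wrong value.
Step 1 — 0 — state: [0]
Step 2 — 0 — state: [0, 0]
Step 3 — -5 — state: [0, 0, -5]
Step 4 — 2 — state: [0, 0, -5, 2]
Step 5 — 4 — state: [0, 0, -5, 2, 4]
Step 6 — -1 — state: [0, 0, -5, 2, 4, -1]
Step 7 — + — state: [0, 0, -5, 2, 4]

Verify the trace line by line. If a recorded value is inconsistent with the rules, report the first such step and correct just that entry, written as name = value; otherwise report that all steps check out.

step 7, top = 3

Recomputing the run from the initial state:
step 1: [0]
step 2: [0, 0]
step 3: [0, 0, -5]
step 4: [0, 0, -5, 2]
step 5: [0, 0, -5, 2, 4]
step 6: [0, 0, -5, 2, 4, -1]
step 7: [0, 0, -5, 2, 3]
The first disagreement with the trace is at step 7, where the value should be top = 3.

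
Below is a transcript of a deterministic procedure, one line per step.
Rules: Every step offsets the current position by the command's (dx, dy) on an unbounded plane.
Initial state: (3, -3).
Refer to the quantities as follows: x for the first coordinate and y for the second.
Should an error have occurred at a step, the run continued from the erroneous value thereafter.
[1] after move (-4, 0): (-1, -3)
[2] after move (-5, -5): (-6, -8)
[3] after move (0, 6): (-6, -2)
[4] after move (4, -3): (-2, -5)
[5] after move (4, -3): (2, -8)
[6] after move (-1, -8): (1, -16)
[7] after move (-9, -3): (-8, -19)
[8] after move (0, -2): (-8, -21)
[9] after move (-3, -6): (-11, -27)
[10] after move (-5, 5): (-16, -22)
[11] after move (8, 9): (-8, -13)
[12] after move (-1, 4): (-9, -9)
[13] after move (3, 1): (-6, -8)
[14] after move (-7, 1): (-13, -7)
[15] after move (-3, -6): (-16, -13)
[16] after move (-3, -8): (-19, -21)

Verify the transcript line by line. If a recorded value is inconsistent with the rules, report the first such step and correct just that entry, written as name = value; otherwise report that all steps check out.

no error

Step 1: x = 3 + (-4) = -1, y = -3 + (0) = -3 — verified.
Step 2: x = -1 + (-5) = -6, y = -3 + (-5) = -8 — same as recorded.
Step 3: x = -6 + (0) = -6, y = -8 + (6) = -2 — matches.
Step 4: x = -6 + (4) = -2, y = -2 + (-3) = -5 — same as recorded.
Step 5: x = -2 + (4) = 2, y = -5 + (-3) = -8 — no discrepancy.
Step 6: x = 2 + (-1) = 1, y = -8 + (-8) = -16 — verified.
Step 7: x = 1 + (-9) = -8, y = -16 + (-3) = -19 — in agreement.
Step 8: x = -8 + (0) = -8, y = -19 + (-2) = -21 — agrees with the transcript.
Step 9: x = -8 + (-3) = -11, y = -21 + (-6) = -27 — matches.
Step 10: x = -11 + (-5) = -16, y = -27 + (5) = -22 — consistent with the transcript.
Step 11: x = -16 + (8) = -8, y = -22 + (9) = -13 — verified.
Step 12: x = -8 + (-1) = -9, y = -13 + (4) = -9 — in agreement.
Step 13: x = -9 + (3) = -6, y = -9 + (1) = -8 — no discrepancy.
Step 14: x = -6 + (-7) = -13, y = -8 + (1) = -7 — agrees with the transcript.
Step 15: x = -13 + (-3) = -16, y = -7 + (-6) = -13 — matches.
Step 16: x = -16 + (-3) = -19, y = -13 + (-8) = -21 — consistent with the transcript.
The recomputation confirms every line.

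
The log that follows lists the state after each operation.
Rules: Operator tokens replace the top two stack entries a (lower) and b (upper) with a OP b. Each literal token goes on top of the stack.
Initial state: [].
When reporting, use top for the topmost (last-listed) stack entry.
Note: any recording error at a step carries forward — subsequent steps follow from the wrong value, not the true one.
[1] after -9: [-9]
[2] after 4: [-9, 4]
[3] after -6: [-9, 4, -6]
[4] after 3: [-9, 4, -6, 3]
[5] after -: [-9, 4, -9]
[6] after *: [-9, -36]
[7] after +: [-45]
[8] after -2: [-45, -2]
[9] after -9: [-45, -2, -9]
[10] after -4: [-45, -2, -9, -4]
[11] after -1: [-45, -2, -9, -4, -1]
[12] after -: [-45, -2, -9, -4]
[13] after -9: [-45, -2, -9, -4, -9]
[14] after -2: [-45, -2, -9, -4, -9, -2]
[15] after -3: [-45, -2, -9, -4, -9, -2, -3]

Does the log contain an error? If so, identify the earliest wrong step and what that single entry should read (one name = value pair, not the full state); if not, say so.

step 12, top = -3

Recomputing the run from the initial state:
step 1: [-9]
step 2: [-9, 4]
step 3: [-9, 4, -6]
step 4: [-9, 4, -6, 3]
step 5: [-9, 4, -9]
step 6: [-9, -36]
step 7: [-45]
step 8: [-45, -2]
step 9: [-45, -2, -9]
step 10: [-45, -2, -9, -4]
step 11: [-45, -2, -9, -4, -1]
step 12: [-45, -2, -9, -3]
step 13: [-45, -2, -9, -3, -9]
step 14: [-45, -2, -9, -3, -9, -2]
step 15: [-45, -2, -9, -3, -9, -2, -3]
The first disagreement with the log is at step 12, where the value should be top = -3.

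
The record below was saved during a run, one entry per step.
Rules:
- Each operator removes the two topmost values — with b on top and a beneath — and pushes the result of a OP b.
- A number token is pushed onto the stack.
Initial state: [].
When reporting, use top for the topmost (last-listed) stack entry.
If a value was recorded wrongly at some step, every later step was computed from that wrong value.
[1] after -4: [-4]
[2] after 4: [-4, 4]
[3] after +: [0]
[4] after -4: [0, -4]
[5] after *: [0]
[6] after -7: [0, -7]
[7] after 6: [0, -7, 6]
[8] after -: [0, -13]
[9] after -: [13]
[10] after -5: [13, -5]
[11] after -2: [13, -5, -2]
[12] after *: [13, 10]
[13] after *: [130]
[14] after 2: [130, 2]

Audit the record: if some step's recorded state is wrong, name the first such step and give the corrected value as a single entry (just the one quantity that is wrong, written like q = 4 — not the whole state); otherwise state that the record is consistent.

no error

Recomputing the run from the initial state:
step 1: [-4]
step 2: [-4, 4]
step 3: [0]
step 4: [0, -4]
step 5: [0]
step 6: [0, -7]
step 7: [0, -7, 6]
step 8: [0, -13]
step 9: [13]
step 10: [13, -5]
step 11: [13, -5, -2]
step 12: [13, 10]
step 13: [130]
step 14: [130, 2]
This matches the record at every step.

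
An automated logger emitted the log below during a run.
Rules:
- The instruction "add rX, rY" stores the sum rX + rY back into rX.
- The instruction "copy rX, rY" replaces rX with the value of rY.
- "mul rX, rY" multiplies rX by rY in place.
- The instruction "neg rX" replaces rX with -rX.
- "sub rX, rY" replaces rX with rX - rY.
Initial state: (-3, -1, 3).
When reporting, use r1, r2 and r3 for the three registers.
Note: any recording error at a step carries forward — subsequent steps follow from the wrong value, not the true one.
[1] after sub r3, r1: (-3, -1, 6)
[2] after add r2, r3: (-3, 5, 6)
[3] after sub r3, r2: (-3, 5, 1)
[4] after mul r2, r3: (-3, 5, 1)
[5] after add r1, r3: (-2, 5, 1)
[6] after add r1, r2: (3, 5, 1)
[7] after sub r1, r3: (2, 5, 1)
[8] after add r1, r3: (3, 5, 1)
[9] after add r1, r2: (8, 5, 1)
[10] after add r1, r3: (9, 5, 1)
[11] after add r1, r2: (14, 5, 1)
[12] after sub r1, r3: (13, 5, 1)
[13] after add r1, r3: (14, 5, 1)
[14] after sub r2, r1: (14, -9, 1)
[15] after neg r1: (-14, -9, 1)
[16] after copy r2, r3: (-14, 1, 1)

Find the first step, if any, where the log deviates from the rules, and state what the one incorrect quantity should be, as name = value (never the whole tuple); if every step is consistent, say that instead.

Recomputing the run from the initial state:
step 1: r1 = -3, r2 = -1, r3 = 6
step 2: r1 = -3, r2 = 5, r3 = 6
step 3: r1 = -3, r2 = 5, r3 = 1
step 4: r1 = -3, r2 = 5, r3 = 1
step 5: r1 = -2, r2 = 5, r3 = 1
step 6: r1 = 3, r2 = 5, r3 = 1
step 7: r1 = 2, r2 = 5, r3 = 1
step 8: r1 = 3, r2 = 5, r3 = 1
step 9: r1 = 8, r2 = 5, r3 = 1
step 10: r1 = 9, r2 = 5, r3 = 1
step 11: r1 = 14, r2 = 5, r3 = 1
step 12: r1 = 13, r2 = 5, r3 = 1
step 13: r1 = 14, r2 = 5, r3 = 1
step 14: r1 = 14, r2 = -9, r3 = 1
step 15: r1 = -14, r2 = -9, r3 = 1
step 16: r1 = -14, r2 = 1, r3 = 1
This matches the log at every step.

no error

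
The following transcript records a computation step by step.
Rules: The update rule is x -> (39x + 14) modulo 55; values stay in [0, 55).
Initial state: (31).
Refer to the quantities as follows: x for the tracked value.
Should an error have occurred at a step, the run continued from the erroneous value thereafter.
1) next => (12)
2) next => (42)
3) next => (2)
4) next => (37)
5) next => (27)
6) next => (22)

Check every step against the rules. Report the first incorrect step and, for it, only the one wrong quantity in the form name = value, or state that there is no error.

step 1, x = 13

Step 1: x = (39*31 + 14) mod 55 = 13 — this is not what the transcript shows.
The audit stops at step 1: the recorded entry is wrong and should be x = 13.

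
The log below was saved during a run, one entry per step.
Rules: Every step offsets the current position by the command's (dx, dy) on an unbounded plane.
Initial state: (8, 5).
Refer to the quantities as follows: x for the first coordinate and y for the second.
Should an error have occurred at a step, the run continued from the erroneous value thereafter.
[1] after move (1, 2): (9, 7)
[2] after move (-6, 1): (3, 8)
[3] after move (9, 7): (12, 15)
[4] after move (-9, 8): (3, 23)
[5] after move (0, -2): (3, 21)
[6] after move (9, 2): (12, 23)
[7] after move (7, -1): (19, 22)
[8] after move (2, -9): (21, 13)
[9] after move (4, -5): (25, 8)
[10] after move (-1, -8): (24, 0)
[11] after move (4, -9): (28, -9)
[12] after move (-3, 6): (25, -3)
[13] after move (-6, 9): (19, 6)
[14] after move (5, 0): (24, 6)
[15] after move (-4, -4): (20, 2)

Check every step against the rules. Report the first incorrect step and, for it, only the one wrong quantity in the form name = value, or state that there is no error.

no error

Recomputing the run from the initial state:
step 1: x = 9, y = 7
step 2: x = 3, y = 8
step 3: x = 12, y = 15
step 4: x = 3, y = 23
step 5: x = 3, y = 21
step 6: x = 12, y = 23
step 7: x = 19, y = 22
step 8: x = 21, y = 13
step 9: x = 25, y = 8
step 10: x = 24, y = 0
step 11: x = 28, y = -9
step 12: x = 25, y = -3
step 13: x = 19, y = 6
step 14: x = 24, y = 6
step 15: x = 20, y = 2
This matches the log at every step.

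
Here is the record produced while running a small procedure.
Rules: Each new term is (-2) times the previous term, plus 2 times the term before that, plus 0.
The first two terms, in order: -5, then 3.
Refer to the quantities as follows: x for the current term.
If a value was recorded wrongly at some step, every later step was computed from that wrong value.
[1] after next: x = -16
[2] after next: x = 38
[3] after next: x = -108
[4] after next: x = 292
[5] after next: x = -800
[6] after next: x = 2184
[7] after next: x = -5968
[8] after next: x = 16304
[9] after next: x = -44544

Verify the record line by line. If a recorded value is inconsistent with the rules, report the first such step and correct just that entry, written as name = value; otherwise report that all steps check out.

no error

1. x = -2*(3) + (2)*(-5) + (0) = -16 (matches)
2. x = -2*(-16) + (2)*(3) + (0) = 38 (exactly as logged)
3. x = -2*(38) + (2)*(-16) + (0) = -108 (agrees with the record)
4. x = -2*(-108) + (2)*(38) + (0) = 292 (verified)
5. x = -2*(292) + (2)*(-108) + (0) = -800 (matches)
6. x = -2*(-800) + (2)*(292) + (0) = 2184 (no discrepancy)
7. x = -2*(2184) + (2)*(-800) + (0) = -5968 (confirmed correct)
8. x = -2*(-5968) + (2)*(2184) + (0) = 16304 (same as recorded)
9. x = -2*(16304) + (2)*(-5968) + (0) = -44544 (checks out)
The recomputation confirms every line.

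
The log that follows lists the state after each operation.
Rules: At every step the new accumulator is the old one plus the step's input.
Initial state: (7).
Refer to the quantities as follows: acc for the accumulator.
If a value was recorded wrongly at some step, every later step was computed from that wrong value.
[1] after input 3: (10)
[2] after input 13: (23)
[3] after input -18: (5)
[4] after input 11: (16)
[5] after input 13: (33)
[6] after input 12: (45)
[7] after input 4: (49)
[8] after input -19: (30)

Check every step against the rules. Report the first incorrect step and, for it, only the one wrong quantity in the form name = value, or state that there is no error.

step 5, acc = 29

Step 1: acc = 7 + 3 = 10 — same as recorded.
Step 2: acc = 10 + 13 = 23 — exactly as logged.
Step 3: acc = 23 + -18 = 5 — no discrepancy.
Step 4: acc = 5 + 11 = 16 — same as recorded.
Step 5: acc = 16 + 13 = 29 — this is not what the log shows.
That makes step 5 the first incorrect line — acc = 29 is what it should show.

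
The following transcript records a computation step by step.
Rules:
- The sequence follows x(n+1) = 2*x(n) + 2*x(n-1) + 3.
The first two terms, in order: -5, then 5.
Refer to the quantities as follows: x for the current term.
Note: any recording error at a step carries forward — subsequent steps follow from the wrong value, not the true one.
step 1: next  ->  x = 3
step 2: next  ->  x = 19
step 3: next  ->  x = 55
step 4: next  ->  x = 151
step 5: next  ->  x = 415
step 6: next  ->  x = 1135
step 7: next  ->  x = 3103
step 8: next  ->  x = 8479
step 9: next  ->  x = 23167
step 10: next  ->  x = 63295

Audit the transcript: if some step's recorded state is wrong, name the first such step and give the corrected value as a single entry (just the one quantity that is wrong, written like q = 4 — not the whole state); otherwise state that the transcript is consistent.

step 3, x = 47

Recomputing the run from the initial state:
step 1: x = 3
step 2: x = 19
step 3: x = 47
step 4: x = 135
step 5: x = 367
step 6: x = 1007
step 7: x = 2751
step 8: x = 7519
step 9: x = 20543
step 10: x = 56127
The first disagreement with the transcript is at step 3, where the value should be x = 47.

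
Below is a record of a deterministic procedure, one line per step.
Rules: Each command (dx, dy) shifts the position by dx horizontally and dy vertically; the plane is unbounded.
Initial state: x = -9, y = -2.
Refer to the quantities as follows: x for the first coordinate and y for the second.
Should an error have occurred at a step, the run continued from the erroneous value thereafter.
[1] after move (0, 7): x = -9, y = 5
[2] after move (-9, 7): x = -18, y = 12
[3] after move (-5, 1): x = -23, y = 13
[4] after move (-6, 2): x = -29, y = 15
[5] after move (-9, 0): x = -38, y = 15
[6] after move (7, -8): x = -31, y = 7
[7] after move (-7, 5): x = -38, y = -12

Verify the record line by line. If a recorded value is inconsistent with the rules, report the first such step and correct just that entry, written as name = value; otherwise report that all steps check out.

step 7, y = 12

1. x = -9 + (0) = -9, y = -2 + (7) = 5 (verified)
2. x = -9 + (-9) = -18, y = 5 + (7) = 12 (in agreement)
3. x = -18 + (-5) = -23, y = 12 + (1) = 13 (same as recorded)
4. x = -23 + (-6) = -29, y = 13 + (2) = 15 (in agreement)
5. x = -29 + (-9) = -38, y = 15 + (0) = 15 (in agreement)
6. x = -38 + (7) = -31, y = 15 + (-8) = 7 (confirmed correct)
7. x = -31 + (-7) = -38, y = 7 + (5) = 12 (the recorded entry deviates here)
Step 7 is the first one off; corrected, y = 12.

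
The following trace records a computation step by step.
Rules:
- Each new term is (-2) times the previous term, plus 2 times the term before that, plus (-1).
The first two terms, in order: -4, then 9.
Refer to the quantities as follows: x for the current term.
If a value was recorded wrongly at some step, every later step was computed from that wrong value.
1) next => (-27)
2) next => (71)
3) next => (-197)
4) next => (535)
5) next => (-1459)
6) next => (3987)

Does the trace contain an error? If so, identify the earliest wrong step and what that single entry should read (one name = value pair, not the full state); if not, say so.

step 5, x = -1465

step 1: x = -2*(9) + (2)*(-4) + (-1) = -27 -> exactly as logged
step 2: x = -2*(-27) + (2)*(9) + (-1) = 71 -> verified
step 3: x = -2*(71) + (2)*(-27) + (-1) = -197 -> checks out
step 4: x = -2*(-197) + (2)*(71) + (-1) = 535 -> no discrepancy
step 5: x = -2*(535) + (2)*(-197) + (-1) = -1465 -> the trace disagrees here
The audit stops at step 5: the recorded entry is wrong and should be x = -1465.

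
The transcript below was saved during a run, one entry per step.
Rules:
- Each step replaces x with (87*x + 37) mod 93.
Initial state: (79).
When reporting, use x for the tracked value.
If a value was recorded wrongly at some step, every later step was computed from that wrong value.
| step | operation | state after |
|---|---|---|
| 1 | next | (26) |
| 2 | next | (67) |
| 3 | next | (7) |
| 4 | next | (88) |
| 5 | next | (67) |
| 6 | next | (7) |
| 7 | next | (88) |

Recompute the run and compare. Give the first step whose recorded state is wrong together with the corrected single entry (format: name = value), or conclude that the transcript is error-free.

step 1, x = 28

step 1: x = (87*79 + 37) mod 93 = 28 -> the transcript has a different value
The earliest wrong entry is at step 1: it should read x = 28.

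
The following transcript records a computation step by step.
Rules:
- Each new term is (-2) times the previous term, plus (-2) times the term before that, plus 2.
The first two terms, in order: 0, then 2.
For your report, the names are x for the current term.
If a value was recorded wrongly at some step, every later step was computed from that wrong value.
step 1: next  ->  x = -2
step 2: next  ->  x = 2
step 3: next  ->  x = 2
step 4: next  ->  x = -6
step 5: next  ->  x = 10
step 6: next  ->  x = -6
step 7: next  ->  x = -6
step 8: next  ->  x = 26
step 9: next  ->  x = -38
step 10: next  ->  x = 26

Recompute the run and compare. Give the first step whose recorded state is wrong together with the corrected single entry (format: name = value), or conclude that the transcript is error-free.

no error

1. x = -2*(2) + (-2)*(0) + (2) = -2 (no discrepancy)
2. x = -2*(-2) + (-2)*(2) + (2) = 2 (same as recorded)
3. x = -2*(2) + (-2)*(-2) + (2) = 2 (confirmed correct)
4. x = -2*(2) + (-2)*(2) + (2) = -6 (consistent with the transcript)
5. x = -2*(-6) + (-2)*(2) + (2) = 10 (consistent with the transcript)
6. x = -2*(10) + (-2)*(-6) + (2) = -6 (same as recorded)
7. x = -2*(-6) + (-2)*(10) + (2) = -6 (same as recorded)
8. x = -2*(-6) + (-2)*(-6) + (2) = 26 (consistent with the transcript)
9. x = -2*(26) + (-2)*(-6) + (2) = -38 (consistent with the transcript)
10. x = -2*(-38) + (-2)*(26) + (2) = 26 (checks out)
The whole run recomputes cleanly — no discrepancies.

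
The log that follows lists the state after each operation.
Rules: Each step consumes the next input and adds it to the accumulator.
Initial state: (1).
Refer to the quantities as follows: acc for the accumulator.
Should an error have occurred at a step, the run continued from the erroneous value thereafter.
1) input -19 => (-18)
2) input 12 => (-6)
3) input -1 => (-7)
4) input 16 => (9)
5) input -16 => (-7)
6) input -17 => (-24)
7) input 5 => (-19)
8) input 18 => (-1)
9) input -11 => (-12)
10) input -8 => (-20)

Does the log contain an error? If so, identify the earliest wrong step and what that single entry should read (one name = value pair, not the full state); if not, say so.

1. acc = 1 + -19 = -18 (confirmed correct)
2. acc = -18 + 12 = -6 (agrees with the log)
3. acc = -6 + -1 = -7 (consistent with the log)
4. acc = -7 + 16 = 9 (no discrepancy)
5. acc = 9 + -16 = -7 (verified)
6. acc = -7 + -17 = -24 (consistent with the log)
7. acc = -24 + 5 = -19 (agrees with the log)
8. acc = -19 + 18 = -1 (checks out)
9. acc = -1 + -11 = -12 (agrees with the log)
10. acc = -12 + -8 = -20 (no discrepancy)
Every step is consistent.

no error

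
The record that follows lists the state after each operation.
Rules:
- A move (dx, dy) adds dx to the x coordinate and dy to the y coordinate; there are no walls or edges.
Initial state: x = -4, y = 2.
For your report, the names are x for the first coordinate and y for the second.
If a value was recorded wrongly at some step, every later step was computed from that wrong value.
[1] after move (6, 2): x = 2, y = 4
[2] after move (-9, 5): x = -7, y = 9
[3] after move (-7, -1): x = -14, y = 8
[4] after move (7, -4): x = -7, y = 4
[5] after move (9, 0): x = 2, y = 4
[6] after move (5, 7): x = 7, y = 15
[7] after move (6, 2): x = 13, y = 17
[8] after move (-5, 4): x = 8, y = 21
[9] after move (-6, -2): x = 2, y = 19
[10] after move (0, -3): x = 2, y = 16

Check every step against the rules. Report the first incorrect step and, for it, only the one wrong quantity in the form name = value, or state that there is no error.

step 6, y = 11

Step 1: x = -4 + (6) = 2, y = 2 + (2) = 4 — checks out.
Step 2: x = 2 + (-9) = -7, y = 4 + (5) = 9 — agrees with the record.
Step 3: x = -7 + (-7) = -14, y = 9 + (-1) = 8 — no discrepancy.
Step 4: x = -14 + (7) = -7, y = 8 + (-4) = 4 — matches.
Step 5: x = -7 + (9) = 2, y = 4 + (0) = 4 — checks out.
Step 6: x = 2 + (5) = 7, y = 4 + (7) = 11 — the record has a different value.
The audit stops at step 6: the recorded entry is wrong and should be y = 11.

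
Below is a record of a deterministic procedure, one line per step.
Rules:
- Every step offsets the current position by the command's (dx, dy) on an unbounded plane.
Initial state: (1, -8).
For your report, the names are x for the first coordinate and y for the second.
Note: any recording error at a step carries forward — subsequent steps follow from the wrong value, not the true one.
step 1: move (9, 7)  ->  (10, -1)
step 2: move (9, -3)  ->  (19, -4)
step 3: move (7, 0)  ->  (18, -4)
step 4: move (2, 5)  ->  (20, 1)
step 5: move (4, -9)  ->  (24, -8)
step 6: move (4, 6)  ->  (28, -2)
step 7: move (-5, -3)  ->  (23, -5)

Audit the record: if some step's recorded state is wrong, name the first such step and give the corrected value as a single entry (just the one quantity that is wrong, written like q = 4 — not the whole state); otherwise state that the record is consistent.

step 3, x = 26

step 1: x = 1 + (9) = 10, y = -8 + (7) = -1 -> no discrepancy
step 2: x = 10 + (9) = 19, y = -1 + (-3) = -4 -> in agreement
step 3: x = 19 + (7) = 26, y = -4 + (0) = -4 -> the recorded entry deviates here
The audit stops at step 3: the recorded entry is wrong and should be x = 26.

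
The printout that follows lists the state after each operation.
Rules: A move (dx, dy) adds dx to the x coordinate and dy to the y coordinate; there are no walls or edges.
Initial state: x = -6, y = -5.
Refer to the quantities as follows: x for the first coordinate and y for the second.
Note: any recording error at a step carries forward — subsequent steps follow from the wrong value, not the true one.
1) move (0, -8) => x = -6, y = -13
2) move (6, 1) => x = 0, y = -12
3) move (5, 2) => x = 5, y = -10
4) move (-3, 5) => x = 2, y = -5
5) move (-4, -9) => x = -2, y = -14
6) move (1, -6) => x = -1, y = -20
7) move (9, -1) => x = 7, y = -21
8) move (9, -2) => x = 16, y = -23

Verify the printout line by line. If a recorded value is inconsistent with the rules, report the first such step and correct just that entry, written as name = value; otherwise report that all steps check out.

1. x = -6 + (0) = -6, y = -5 + (-8) = -13 (matches)
2. x = -6 + (6) = 0, y = -13 + (1) = -12 (consistent with the printout)
3. x = 0 + (5) = 5, y = -12 + (2) = -10 (confirmed correct)
4. x = 5 + (-3) = 2, y = -10 + (5) = -5 (verified)
5. x = 2 + (-4) = -2, y = -5 + (-9) = -14 (confirmed correct)
6. x = -2 + (1) = -1, y = -14 + (-6) = -20 (verified)
7. x = -1 + (9) = 8, y = -20 + (-1) = -21 (this is not what the printout shows)
Conclusion: step 7 carries the first error; the entry should be x = 8.

step 7, x = 8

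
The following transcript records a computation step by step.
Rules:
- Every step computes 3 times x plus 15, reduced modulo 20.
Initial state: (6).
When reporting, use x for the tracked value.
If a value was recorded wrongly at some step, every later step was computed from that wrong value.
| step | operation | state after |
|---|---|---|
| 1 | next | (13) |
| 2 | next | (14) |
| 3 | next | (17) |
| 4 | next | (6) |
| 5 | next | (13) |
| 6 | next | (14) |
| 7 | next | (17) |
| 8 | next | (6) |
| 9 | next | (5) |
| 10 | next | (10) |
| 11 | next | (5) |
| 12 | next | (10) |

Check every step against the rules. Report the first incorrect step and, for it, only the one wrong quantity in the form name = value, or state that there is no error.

step 9, x = 13

Step 1: x = (3*6 + 15) mod 20 = 13 — no discrepancy.
Step 2: x = (3*13 + 15) mod 20 = 14 — agrees with the transcript.
Step 3: x = (3*14 + 15) mod 20 = 17 — agrees with the transcript.
Step 4: x = (3*17 + 15) mod 20 = 6 — matches.
Step 5: x = (3*6 + 15) mod 20 = 13 — exactly as logged.
Step 6: x = (3*13 + 15) mod 20 = 14 — confirmed correct.
Step 7: x = (3*14 + 15) mod 20 = 17 — confirmed correct.
Step 8: x = (3*17 + 15) mod 20 = 6 — verified.
Step 9: x = (3*6 + 15) mod 20 = 13 — the recorded entry deviates here.
Conclusion: step 9 carries the first error; the entry should be x = 13.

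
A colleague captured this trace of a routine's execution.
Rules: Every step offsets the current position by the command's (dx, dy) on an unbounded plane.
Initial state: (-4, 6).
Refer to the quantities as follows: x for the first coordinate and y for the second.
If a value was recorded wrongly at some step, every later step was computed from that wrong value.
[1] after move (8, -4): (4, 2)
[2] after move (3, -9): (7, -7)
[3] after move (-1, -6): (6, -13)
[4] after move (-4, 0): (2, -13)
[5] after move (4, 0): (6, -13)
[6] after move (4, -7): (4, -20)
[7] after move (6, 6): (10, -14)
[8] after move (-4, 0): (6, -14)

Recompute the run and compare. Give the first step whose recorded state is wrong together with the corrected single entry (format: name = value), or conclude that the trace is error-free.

Recomputing the run from the initial state:
step 1: x = 4, y = 2
step 2: x = 7, y = -7
step 3: x = 6, y = -13
step 4: x = 2, y = -13
step 5: x = 6, y = -13
step 6: x = 10, y = -20
step 7: x = 16, y = -14
step 8: x = 12, y = -14
The first disagreement with the trace is at step 6, where the value should be x = 10.

step 6, x = 10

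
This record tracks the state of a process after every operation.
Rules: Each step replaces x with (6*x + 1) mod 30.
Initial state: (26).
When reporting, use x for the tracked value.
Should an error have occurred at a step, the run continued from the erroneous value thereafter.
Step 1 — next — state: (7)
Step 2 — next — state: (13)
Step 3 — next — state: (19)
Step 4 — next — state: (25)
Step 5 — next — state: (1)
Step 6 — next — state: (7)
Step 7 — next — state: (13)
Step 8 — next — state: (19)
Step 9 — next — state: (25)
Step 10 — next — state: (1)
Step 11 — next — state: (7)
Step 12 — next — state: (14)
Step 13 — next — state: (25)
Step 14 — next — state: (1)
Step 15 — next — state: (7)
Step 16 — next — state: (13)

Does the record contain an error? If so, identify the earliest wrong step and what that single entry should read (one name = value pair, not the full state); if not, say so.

step 12, x = 13

Recomputing the run from the initial state:
step 1: x = 7
step 2: x = 13
step 3: x = 19
step 4: x = 25
step 5: x = 1
step 6: x = 7
step 7: x = 13
step 8: x = 19
step 9: x = 25
step 10: x = 1
step 11: x = 7
step 12: x = 13
step 13: x = 19
step 14: x = 25
step 15: x = 1
step 16: x = 7
The first disagreement with the record is at step 12, where the value should be x = 13.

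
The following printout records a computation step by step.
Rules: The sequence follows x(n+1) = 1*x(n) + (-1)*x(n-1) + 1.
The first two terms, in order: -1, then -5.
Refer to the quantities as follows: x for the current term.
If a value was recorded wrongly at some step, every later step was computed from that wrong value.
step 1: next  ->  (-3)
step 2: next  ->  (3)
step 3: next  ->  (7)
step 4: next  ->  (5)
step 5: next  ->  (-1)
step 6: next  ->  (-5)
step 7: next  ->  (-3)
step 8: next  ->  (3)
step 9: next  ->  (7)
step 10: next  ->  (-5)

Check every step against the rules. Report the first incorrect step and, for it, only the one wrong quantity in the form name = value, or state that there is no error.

Step 1: x = 1*(-5) + (-1)*(-1) + (1) = -3 — in agreement.
Step 2: x = 1*(-3) + (-1)*(-5) + (1) = 3 — checks out.
Step 3: x = 1*(3) + (-1)*(-3) + (1) = 7 — no discrepancy.
Step 4: x = 1*(7) + (-1)*(3) + (1) = 5 — exactly as logged.
Step 5: x = 1*(5) + (-1)*(7) + (1) = -1 — in agreement.
Step 6: x = 1*(-1) + (-1)*(5) + (1) = -5 — same as recorded.
Step 7: x = 1*(-5) + (-1)*(-1) + (1) = -3 — checks out.
Step 8: x = 1*(-3) + (-1)*(-5) + (1) = 3 — agrees with the printout.
Step 9: x = 1*(3) + (-1)*(-3) + (1) = 7 — verified.
Step 10: x = 1*(7) + (-1)*(3) + (1) = 5 — a discrepancy with the printout.
First incorrect step: 10; the correct value is x = 5.

step 10, x = 5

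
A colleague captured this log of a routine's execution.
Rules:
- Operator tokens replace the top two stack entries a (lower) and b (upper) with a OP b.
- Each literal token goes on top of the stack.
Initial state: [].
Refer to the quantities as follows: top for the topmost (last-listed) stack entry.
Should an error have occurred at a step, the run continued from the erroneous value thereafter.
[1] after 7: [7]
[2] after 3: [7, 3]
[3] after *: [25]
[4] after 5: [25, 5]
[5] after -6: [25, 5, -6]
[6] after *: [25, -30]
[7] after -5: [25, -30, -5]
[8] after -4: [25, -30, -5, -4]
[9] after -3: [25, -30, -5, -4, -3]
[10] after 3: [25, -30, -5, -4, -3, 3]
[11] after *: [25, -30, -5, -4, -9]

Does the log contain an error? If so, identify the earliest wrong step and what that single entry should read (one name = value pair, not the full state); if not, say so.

Recomputing the run from the initial state:
step 1: [7]
step 2: [7, 3]
step 3: [21]
step 4: [21, 5]
step 5: [21, 5, -6]
step 6: [21, -30]
step 7: [21, -30, -5]
step 8: [21, -30, -5, -4]
step 9: [21, -30, -5, -4, -3]
step 10: [21, -30, -5, -4, -3, 3]
step 11: [21, -30, -5, -4, -9]
The first disagreement with the log is at step 3, where the value should be top = 21.

step 3, top = 21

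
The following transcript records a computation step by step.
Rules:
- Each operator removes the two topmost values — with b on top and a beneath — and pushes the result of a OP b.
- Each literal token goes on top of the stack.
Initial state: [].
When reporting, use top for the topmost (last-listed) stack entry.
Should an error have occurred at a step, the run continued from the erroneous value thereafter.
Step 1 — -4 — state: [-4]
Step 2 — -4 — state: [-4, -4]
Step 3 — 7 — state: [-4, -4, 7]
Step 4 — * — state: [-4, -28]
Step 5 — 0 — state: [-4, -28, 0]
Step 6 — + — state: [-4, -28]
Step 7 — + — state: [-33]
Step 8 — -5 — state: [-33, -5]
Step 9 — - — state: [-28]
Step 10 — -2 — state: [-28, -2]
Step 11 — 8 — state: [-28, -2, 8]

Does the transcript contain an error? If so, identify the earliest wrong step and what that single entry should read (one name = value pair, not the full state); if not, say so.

step 7, top = -32

Step 1: push -4: top = -4 — agrees with the transcript.
Step 2: push -4: top = -4 — confirmed correct.
Step 3: push 7: top = 7 — exactly as logged.
Step 4: -4 * 7 = -28 — confirmed correct.
Step 5: push 0: top = 0 — checks out.
Step 6: -28 + 0 = -28 — confirmed correct.
Step 7: -4 + -28 = -32 — the entry is off here.
Step 7 is the first one off; corrected, top = -32.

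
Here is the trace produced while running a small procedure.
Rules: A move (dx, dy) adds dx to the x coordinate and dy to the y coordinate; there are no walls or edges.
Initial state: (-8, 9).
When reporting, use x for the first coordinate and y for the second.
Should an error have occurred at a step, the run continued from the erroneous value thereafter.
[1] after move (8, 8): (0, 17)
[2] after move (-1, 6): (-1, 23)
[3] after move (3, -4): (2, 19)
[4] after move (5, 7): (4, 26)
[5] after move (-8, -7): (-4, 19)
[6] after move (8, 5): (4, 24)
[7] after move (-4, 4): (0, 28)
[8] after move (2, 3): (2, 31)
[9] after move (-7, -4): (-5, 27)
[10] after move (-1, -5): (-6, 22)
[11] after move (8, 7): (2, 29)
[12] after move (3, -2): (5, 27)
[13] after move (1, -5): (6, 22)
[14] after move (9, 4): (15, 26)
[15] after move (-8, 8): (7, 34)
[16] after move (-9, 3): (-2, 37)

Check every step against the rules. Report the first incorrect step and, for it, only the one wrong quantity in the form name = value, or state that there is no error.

1. x = -8 + (8) = 0, y = 9 + (8) = 17 (verified)
2. x = 0 + (-1) = -1, y = 17 + (6) = 23 (consistent with the trace)
3. x = -1 + (3) = 2, y = 23 + (-4) = 19 (no discrepancy)
4. x = 2 + (5) = 7, y = 19 + (7) = 26 (the recorded entry deviates here)
The audit stops at step 4: the recorded entry is wrong and should be x = 7.

step 4, x = 7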